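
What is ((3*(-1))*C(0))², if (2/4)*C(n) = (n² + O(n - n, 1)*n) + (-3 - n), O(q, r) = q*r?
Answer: 324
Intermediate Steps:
C(n) = -6 - 2*n + 2*n² (C(n) = 2*((n² + ((n - n)*1)*n) + (-3 - n)) = 2*((n² + (0*1)*n) + (-3 - n)) = 2*((n² + 0*n) + (-3 - n)) = 2*((n² + 0) + (-3 - n)) = 2*(n² + (-3 - n)) = 2*(-3 + n² - n) = -6 - 2*n + 2*n²)
((3*(-1))*C(0))² = ((3*(-1))*(-6 - 2*0 + 2*0²))² = (-3*(-6 + 0 + 2*0))² = (-3*(-6 + 0 + 0))² = (-3*(-6))² = 18² = 324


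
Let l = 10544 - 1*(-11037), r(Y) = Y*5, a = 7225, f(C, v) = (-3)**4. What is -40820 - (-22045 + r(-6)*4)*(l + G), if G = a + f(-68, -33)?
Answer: 640239535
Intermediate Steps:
f(C, v) = 81
r(Y) = 5*Y
G = 7306 (G = 7225 + 81 = 7306)
l = 21581 (l = 10544 + 11037 = 21581)
-40820 - (-22045 + r(-6)*4)*(l + G) = -40820 - (-22045 + (5*(-6))*4)*(21581 + 7306) = -40820 - (-22045 - 30*4)*28887 = -40820 - (-22045 - 120)*28887 = -40820 - (-22165)*28887 = -40820 - 1*(-640280355) = -40820 + 640280355 = 640239535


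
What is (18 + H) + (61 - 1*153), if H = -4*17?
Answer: -142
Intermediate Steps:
H = -68
(18 + H) + (61 - 1*153) = (18 - 68) + (61 - 1*153) = -50 + (61 - 153) = -50 - 92 = -142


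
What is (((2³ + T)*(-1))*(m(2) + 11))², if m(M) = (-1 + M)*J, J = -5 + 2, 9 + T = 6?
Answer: 1600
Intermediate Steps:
T = -3 (T = -9 + 6 = -3)
J = -3
m(M) = 3 - 3*M (m(M) = (-1 + M)*(-3) = 3 - 3*M)
(((2³ + T)*(-1))*(m(2) + 11))² = (((2³ - 3)*(-1))*((3 - 3*2) + 11))² = (((8 - 3)*(-1))*((3 - 6) + 11))² = ((5*(-1))*(-3 + 11))² = (-5*8)² = (-40)² = 1600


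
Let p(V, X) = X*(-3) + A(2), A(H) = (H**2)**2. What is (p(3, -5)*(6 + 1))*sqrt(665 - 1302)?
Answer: 1519*I*sqrt(13) ≈ 5476.8*I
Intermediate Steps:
A(H) = H**4
p(V, X) = 16 - 3*X (p(V, X) = X*(-3) + 2**4 = -3*X + 16 = 16 - 3*X)
(p(3, -5)*(6 + 1))*sqrt(665 - 1302) = ((16 - 3*(-5))*(6 + 1))*sqrt(665 - 1302) = ((16 + 15)*7)*sqrt(-637) = (31*7)*(7*I*sqrt(13)) = 217*(7*I*sqrt(13)) = 1519*I*sqrt(13)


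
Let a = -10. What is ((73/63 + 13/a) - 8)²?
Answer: 26306641/396900 ≈ 66.280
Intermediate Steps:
((73/63 + 13/a) - 8)² = ((73/63 + 13/(-10)) - 8)² = ((73*(1/63) + 13*(-⅒)) - 8)² = ((73/63 - 13/10) - 8)² = (-89/630 - 8)² = (-5129/630)² = 26306641/396900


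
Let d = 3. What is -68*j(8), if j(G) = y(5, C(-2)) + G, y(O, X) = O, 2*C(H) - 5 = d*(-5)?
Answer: -884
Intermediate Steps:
C(H) = -5 (C(H) = 5/2 + (3*(-5))/2 = 5/2 + (½)*(-15) = 5/2 - 15/2 = -5)
j(G) = 5 + G
-68*j(8) = -68*(5 + 8) = -68*13 = -884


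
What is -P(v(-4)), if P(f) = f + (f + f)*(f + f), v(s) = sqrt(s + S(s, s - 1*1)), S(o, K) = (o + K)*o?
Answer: -128 - 4*sqrt(2) ≈ -133.66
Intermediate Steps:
S(o, K) = o*(K + o) (S(o, K) = (K + o)*o = o*(K + o))
v(s) = sqrt(s + s*(-1 + 2*s)) (v(s) = sqrt(s + s*((s - 1*1) + s)) = sqrt(s + s*((s - 1) + s)) = sqrt(s + s*((-1 + s) + s)) = sqrt(s + s*(-1 + 2*s)))
P(f) = f + 4*f**2 (P(f) = f + (2*f)*(2*f) = f + 4*f**2)
-P(v(-4)) = -sqrt(2)*sqrt((-4)**2)*(1 + 4*(sqrt(2)*sqrt((-4)**2))) = -sqrt(2)*sqrt(16)*(1 + 4*(sqrt(2)*sqrt(16))) = -sqrt(2)*4*(1 + 4*(sqrt(2)*4)) = -4*sqrt(2)*(1 + 4*(4*sqrt(2))) = -4*sqrt(2)*(1 + 16*sqrt(2))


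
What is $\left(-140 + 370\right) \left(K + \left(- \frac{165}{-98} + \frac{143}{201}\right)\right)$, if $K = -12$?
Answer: $- \frac{21757655}{9849} \approx -2209.1$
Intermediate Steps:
$\left(-140 + 370\right) \left(K + \left(- \frac{165}{-98} + \frac{143}{201}\right)\right) = \left(-140 + 370\right) \left(-12 + \left(- \frac{165}{-98} + \frac{143}{201}\right)\right) = 230 \left(-12 + \left(\left(-165\right) \left(- \frac{1}{98}\right) + 143 \cdot \frac{1}{201}\right)\right) = 230 \left(-12 + \left(\frac{165}{98} + \frac{143}{201}\right)\right) = 230 \left(-12 + \frac{47179}{19698}\right) = 230 \left(- \frac{189197}{19698}\right) = - \frac{21757655}{9849}$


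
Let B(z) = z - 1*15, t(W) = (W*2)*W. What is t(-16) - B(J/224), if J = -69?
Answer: 118117/224 ≈ 527.31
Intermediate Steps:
t(W) = 2*W² (t(W) = (2*W)*W = 2*W²)
B(z) = -15 + z (B(z) = z - 15 = -15 + z)
t(-16) - B(J/224) = 2*(-16)² - (-15 - 69/224) = 2*256 - (-15 - 69*1/224) = 512 - (-15 - 69/224) = 512 - 1*(-3429/224) = 512 + 3429/224 = 118117/224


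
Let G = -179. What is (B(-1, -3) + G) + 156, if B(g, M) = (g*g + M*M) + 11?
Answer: -2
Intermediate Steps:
B(g, M) = 11 + M² + g² (B(g, M) = (g² + M²) + 11 = (M² + g²) + 11 = 11 + M² + g²)
(B(-1, -3) + G) + 156 = ((11 + (-3)² + (-1)²) - 179) + 156 = ((11 + 9 + 1) - 179) + 156 = (21 - 179) + 156 = -158 + 156 = -2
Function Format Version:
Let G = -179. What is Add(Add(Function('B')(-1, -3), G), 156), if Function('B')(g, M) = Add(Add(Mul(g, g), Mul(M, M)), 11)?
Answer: -2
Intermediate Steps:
Function('B')(g, M) = Add(11, Pow(M, 2), Pow(g, 2)) (Function('B')(g, M) = Add(Add(Pow(g, 2), Pow(M, 2)), 11) = Add(Add(Pow(M, 2), Pow(g, 2)), 11) = Add(11, Pow(M, 2), Pow(g, 2)))
Add(Add(Function('B')(-1, -3), G), 156) = Add(Add(Add(11, Pow(-3, 2), Pow(-1, 2)), -179), 156) = Add(Add(Add(11, 9, 1), -179), 156) = Add(Add(21, -179), 156) = Add(-158, 156) = -2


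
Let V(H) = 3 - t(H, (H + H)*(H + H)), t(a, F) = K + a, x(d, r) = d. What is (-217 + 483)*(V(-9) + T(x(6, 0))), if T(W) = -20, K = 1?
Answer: -2394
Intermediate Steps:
t(a, F) = 1 + a
V(H) = 2 - H (V(H) = 3 - (1 + H) = 3 + (-1 - H) = 2 - H)
(-217 + 483)*(V(-9) + T(x(6, 0))) = (-217 + 483)*((2 - 1*(-9)) - 20) = 266*((2 + 9) - 20) = 266*(11 - 20) = 266*(-9) = -2394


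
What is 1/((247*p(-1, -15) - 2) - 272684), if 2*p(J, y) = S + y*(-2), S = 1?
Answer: -2/537715 ≈ -3.7194e-6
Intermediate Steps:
p(J, y) = 1/2 - y (p(J, y) = (1 + y*(-2))/2 = (1 - 2*y)/2 = 1/2 - y)
1/((247*p(-1, -15) - 2) - 272684) = 1/((247*(1/2 - 1*(-15)) - 2) - 272684) = 1/((247*(1/2 + 15) - 2) - 272684) = 1/((247*(31/2) - 2) - 272684) = 1/((7657/2 - 2) - 272684) = 1/(7653/2 - 272684) = 1/(-537715/2) = -2/537715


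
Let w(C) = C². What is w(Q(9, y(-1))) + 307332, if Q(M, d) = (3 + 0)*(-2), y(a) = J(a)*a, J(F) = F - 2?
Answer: 307368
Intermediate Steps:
J(F) = -2 + F
y(a) = a*(-2 + a) (y(a) = (-2 + a)*a = a*(-2 + a))
Q(M, d) = -6 (Q(M, d) = 3*(-2) = -6)
w(Q(9, y(-1))) + 307332 = (-6)² + 307332 = 36 + 307332 = 307368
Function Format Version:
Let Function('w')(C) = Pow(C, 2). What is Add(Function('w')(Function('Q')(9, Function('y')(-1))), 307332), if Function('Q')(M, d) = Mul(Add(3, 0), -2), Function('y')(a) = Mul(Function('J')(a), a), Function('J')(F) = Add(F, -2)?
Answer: 307368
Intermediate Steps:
Function('J')(F) = Add(-2, F)
Function('y')(a) = Mul(a, Add(-2, a)) (Function('y')(a) = Mul(Add(-2, a), a) = Mul(a, Add(-2, a)))
Function('Q')(M, d) = -6 (Function('Q')(M, d) = Mul(3, -2) = -6)
Add(Function('w')(Function('Q')(9, Function('y')(-1))), 307332) = Add(Pow(-6, 2), 307332) = Add(36, 307332) = 307368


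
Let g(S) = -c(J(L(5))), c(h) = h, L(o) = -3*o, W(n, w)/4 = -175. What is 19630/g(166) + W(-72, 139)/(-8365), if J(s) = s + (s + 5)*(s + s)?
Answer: -937174/13623 ≈ -68.793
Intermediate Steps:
W(n, w) = -700 (W(n, w) = 4*(-175) = -700)
J(s) = s + 2*s*(5 + s) (J(s) = s + (5 + s)*(2*s) = s + 2*s*(5 + s))
g(S) = -285 (g(S) = -(-3*5)*(11 + 2*(-3*5)) = -(-15)*(11 + 2*(-15)) = -(-15)*(11 - 30) = -(-15)*(-19) = -1*285 = -285)
19630/g(166) + W(-72, 139)/(-8365) = 19630/(-285) - 700/(-8365) = 19630*(-1/285) - 700*(-1/8365) = -3926/57 + 20/239 = -937174/13623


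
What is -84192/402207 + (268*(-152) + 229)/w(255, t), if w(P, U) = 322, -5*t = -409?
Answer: -5439769591/43170218 ≈ -126.01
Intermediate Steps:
t = 409/5 (t = -1/5*(-409) = 409/5 ≈ 81.800)
-84192/402207 + (268*(-152) + 229)/w(255, t) = -84192/402207 + (268*(-152) + 229)/322 = -84192*1/402207 + (-40736 + 229)*(1/322) = -28064/134069 - 40507*1/322 = -28064/134069 - 40507/322 = -5439769591/43170218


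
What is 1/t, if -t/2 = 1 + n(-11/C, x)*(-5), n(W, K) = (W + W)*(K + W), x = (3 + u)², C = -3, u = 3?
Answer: 9/26162 ≈ 0.00034401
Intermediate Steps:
x = 36 (x = (3 + 3)² = 6² = 36)
n(W, K) = 2*W*(K + W) (n(W, K) = (2*W)*(K + W) = 2*W*(K + W))
t = 26162/9 (t = -2*(1 + (2*(-11/(-3))*(36 - 11/(-3)))*(-5)) = -2*(1 + (2*(-11*(-⅓))*(36 - 11*(-⅓)))*(-5)) = -2*(1 + (2*(11/3)*(36 + 11/3))*(-5)) = -2*(1 + (2*(11/3)*(119/3))*(-5)) = -2*(1 + (2618/9)*(-5)) = -2*(1 - 13090/9) = -2*(-13081/9) = 26162/9 ≈ 2906.9)
1/t = 1/(26162/9) = 9/26162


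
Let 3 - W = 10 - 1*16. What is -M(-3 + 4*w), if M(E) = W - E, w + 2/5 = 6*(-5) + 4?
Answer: -588/5 ≈ -117.60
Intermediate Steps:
w = -132/5 (w = -⅖ + (6*(-5) + 4) = -⅖ + (-30 + 4) = -⅖ - 26 = -132/5 ≈ -26.400)
W = 9 (W = 3 - (10 - 1*16) = 3 - (10 - 16) = 3 - 1*(-6) = 3 + 6 = 9)
M(E) = 9 - E
-M(-3 + 4*w) = -(9 - (-3 + 4*(-132/5))) = -(9 - (-3 - 528/5)) = -(9 - 1*(-543/5)) = -(9 + 543/5) = -1*588/5 = -588/5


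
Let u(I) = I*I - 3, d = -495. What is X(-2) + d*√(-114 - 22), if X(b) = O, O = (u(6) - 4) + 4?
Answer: 33 - 990*I*√34 ≈ 33.0 - 5772.6*I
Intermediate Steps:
u(I) = -3 + I² (u(I) = I² - 3 = -3 + I²)
O = 33 (O = ((-3 + 6²) - 4) + 4 = ((-3 + 36) - 4) + 4 = (33 - 4) + 4 = 29 + 4 = 33)
X(b) = 33
X(-2) + d*√(-114 - 22) = 33 - 495*√(-114 - 22) = 33 - 990*I*√34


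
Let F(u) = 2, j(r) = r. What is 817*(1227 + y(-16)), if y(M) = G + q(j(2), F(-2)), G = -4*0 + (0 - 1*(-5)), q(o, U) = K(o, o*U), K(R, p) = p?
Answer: 1009812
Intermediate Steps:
q(o, U) = U*o (q(o, U) = o*U = U*o)
G = 5 (G = 0 + (0 + 5) = 0 + 5 = 5)
y(M) = 9 (y(M) = 5 + 2*2 = 5 + 4 = 9)
817*(1227 + y(-16)) = 817*(1227 + 9) = 817*1236 = 1009812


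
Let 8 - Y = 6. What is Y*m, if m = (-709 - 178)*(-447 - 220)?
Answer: 1183258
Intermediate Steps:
m = 591629 (m = -887*(-667) = 591629)
Y = 2 (Y = 8 - 1*6 = 8 - 6 = 2)
Y*m = 2*591629 = 1183258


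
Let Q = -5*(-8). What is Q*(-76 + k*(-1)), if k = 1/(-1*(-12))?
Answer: -9130/3 ≈ -3043.3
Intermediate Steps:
Q = 40
k = 1/12 (k = -1*(-1/12) = 1/12 ≈ 0.083333)
Q*(-76 + k*(-1)) = 40*(-76 + (1/12)*(-1)) = 40*(-76 - 1/12) = 40*(-913/12) = -9130/3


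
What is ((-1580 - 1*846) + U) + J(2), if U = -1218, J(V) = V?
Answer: -3642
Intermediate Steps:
((-1580 - 1*846) + U) + J(2) = ((-1580 - 1*846) - 1218) + 2 = ((-1580 - 846) - 1218) + 2 = (-2426 - 1218) + 2 = -3644 + 2 = -3642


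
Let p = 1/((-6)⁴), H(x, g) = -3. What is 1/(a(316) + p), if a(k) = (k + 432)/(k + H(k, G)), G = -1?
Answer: 405648/969721 ≈ 0.41831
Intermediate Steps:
a(k) = (432 + k)/(-3 + k) (a(k) = (k + 432)/(k - 3) = (432 + k)/(-3 + k))
p = 1/1296 ≈ 0.00077160
1/(a(316) + p) = 1/((432 + 316)/(-3 + 316) + 1/1296) = 1/(748/313 + 1/1296) = 1/(969721/405648) = 405648/969721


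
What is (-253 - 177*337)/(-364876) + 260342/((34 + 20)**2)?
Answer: 5947951364/66498651 ≈ 89.445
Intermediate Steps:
(-253 - 177*337)/(-364876) + 260342/((34 + 20)**2) = (-253 - 59649)*(-1/364876) + 260342/(54**2) = -59902*(-1/364876) + 260342/2916 = 29951/182438 + 260342*(1/2916) = 29951/182438 + 130171/1458 = 5947951364/66498651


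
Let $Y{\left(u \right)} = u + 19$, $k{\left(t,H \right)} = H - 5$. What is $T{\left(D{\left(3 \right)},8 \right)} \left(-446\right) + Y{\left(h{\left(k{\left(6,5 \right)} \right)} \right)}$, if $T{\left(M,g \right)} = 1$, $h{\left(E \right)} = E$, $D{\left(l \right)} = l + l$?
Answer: $-427$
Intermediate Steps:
$D{\left(l \right)} = 2 l$
$k{\left(t,H \right)} = -5 + H$ ($k{\left(t,H \right)} = H - 5 = -5 + H$)
$Y{\left(u \right)} = 19 + u$
$T{\left(D{\left(3 \right)},8 \right)} \left(-446\right) + Y{\left(h{\left(k{\left(6,5 \right)} \right)} \right)} = 1 \left(-446\right) + \left(19 + \left(-5 + 5\right)\right) = -446 + \left(19 + 0\right) = -446 + 19 = -427$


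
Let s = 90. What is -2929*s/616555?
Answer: -52722/123311 ≈ -0.42755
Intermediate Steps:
-2929*s/616555 = -2929*90/616555 = -263610*1/616555 = -52722/123311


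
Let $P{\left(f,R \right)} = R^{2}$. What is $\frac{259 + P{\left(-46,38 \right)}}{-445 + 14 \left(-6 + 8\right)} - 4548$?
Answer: $- \frac{1898219}{417} \approx -4552.1$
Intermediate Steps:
$\frac{259 + P{\left(-46,38 \right)}}{-445 + 14 \left(-6 + 8\right)} - 4548 = \frac{259 + 38^{2}}{-445 + 14 \left(-6 + 8\right)} - 4548 = \frac{259 + 1444}{-445 + 14 \cdot 2} - 4548 = \frac{1703}{-445 + 28} - 4548 = \frac{1703}{-417} - 4548 = 1703 \left(- \frac{1}{417}\right) - 4548 = - \frac{1703}{417} - 4548 = - \frac{1898219}{417}$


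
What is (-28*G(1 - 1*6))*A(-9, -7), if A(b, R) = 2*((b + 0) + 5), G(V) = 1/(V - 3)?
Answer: -28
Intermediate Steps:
G(V) = 1/(-3 + V)
A(b, R) = 10 + 2*b (A(b, R) = 2*(b + 5) = 2*(5 + b) = 10 + 2*b)
(-28*G(1 - 1*6))*A(-9, -7) = (-28/(-3 + (1 - 1*6)))*(10 + 2*(-9)) = (-28/(-3 + (1 - 6)))*(10 - 18) = -28/(-3 - 5)*(-8) = -28/(-8)*(-8) = -28*(-⅛)*(-8) = (7/2)*(-8) = -28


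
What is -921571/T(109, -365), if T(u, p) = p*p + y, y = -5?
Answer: -921571/133220 ≈ -6.9177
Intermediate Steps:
T(u, p) = -5 + p² (T(u, p) = p*p - 5 = p² - 5 = -5 + p²)
-921571/T(109, -365) = -921571/(-5 + (-365)²) = -921571/(-5 + 133225) = -921571/133220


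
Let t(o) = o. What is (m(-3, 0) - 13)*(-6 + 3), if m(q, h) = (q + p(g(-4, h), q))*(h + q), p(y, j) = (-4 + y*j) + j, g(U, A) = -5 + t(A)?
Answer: 84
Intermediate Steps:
g(U, A) = -5 + A
p(y, j) = -4 + j + j*y (p(y, j) = (-4 + j*y) + j = -4 + j + j*y)
m(q, h) = (h + q)*(-4 + 2*q + q*(-5 + h)) (m(q, h) = (q + (-4 + q + q*(-5 + h)))*(h + q) = (-4 + 2*q + q*(-5 + h))*(h + q) = (h + q)*(-4 + 2*q + q*(-5 + h)))
(m(-3, 0) - 13)*(-6 + 3) = (((-3)² + 0*(-3) + 0*(-4 - 3 - 3*(-5 + 0)) - 3*(-4 - 3 - 3*(-5 + 0))) - 13)*(-6 + 3) = ((9 + 0 + 0*(-4 - 3 - 3*(-5)) - 3*(-4 - 3 - 3*(-5))) - 13)*(-3) = ((9 + 0 + 0*(-4 - 3 + 15) - 3*(-4 - 3 + 15)) - 13)*(-3) = ((9 + 0 + 0*8 - 3*8) - 13)*(-3) = ((9 + 0 + 0 - 24) - 13)*(-3) = (-15 - 13)*(-3) = -28*(-3) = 84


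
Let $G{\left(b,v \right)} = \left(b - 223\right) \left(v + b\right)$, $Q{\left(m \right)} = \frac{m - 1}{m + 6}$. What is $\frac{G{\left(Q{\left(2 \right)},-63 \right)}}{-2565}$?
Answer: $- \frac{896849}{164160} \approx -5.4633$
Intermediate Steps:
$Q{\left(m \right)} = \frac{-1 + m}{6 + m}$
$G{\left(b,v \right)} = \left(-223 + b\right) \left(b + v\right)$
$\frac{G{\left(Q{\left(2 \right)},-63 \right)}}{-2565} = \frac{\left(\frac{-1 + 2}{6 + 2}\right)^{2} - 223 \frac{-1 + 2}{6 + 2} - -14049 + \frac{-1 + 2}{6 + 2} \left(-63\right)}{-2565} = \left(\left(\frac{1}{8} \cdot 1\right)^{2} - 223 \cdot \frac{1}{8} \cdot 1 + 14049 + \frac{1}{8} \cdot 1 \left(-63\right)\right) \left(- \frac{1}{2565}\right) = \left(\left(\frac{1}{8}\right)^{2} - \frac{223}{8} + 14049 + \frac{1}{8} \left(-63\right)\right) \left(- \frac{1}{2565}\right) = \left(\frac{1}{64} - \frac{223}{8} + 14049 - \frac{63}{8}\right) \left(- \frac{1}{2565}\right) = \frac{896849}{64} \left(- \frac{1}{2565}\right) = - \frac{896849}{164160}$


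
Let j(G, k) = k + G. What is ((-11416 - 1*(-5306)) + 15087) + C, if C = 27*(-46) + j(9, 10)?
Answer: 7754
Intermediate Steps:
j(G, k) = G + k
C = -1223 (C = 27*(-46) + (9 + 10) = -1242 + 19 = -1223)
((-11416 - 1*(-5306)) + 15087) + C = ((-11416 - 1*(-5306)) + 15087) - 1223 = ((-11416 + 5306) + 15087) - 1223 = (-6110 + 15087) - 1223 = 8977 - 1223 = 7754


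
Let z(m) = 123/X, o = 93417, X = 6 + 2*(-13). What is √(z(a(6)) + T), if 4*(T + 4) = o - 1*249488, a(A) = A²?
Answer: I*√3902790/10 ≈ 197.55*I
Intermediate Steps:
X = -20 (X = 6 - 26 = -20)
T = -156087/4 (T = -4 + (93417 - 1*249488)/4 = -4 + (93417 - 249488)/4 = -4 + (¼)*(-156071) = -4 - 156071/4 = -156087/4 ≈ -39022.)
z(m) = -123/20 (z(m) = 123/(-20) = 123*(-1/20) = -123/20)
√(z(a(6)) + T) = √(-123/20 - 156087/4) = √(-390279/10) = I*√3902790/10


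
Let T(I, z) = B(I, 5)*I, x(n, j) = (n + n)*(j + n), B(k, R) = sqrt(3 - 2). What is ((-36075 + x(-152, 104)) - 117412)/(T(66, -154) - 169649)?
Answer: 138895/169583 ≈ 0.81904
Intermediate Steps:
B(k, R) = 1 (B(k, R) = sqrt(1) = 1)
x(n, j) = 2*n*(j + n) (x(n, j) = (2*n)*(j + n) = 2*n*(j + n))
T(I, z) = I (T(I, z) = 1*I = I)
((-36075 + x(-152, 104)) - 117412)/(T(66, -154) - 169649) = ((-36075 + 2*(-152)*(104 - 152)) - 117412)/(66 - 169649) = ((-36075 + 2*(-152)*(-48)) - 117412)/(-169583) = ((-36075 + 14592) - 117412)*(-1/169583) = (-21483 - 117412)*(-1/169583) = -138895*(-1/169583) = 138895/169583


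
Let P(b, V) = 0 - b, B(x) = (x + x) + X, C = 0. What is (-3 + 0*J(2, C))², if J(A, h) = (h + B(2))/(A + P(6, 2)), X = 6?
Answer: 9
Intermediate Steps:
B(x) = 6 + 2*x (B(x) = (x + x) + 6 = 2*x + 6 = 6 + 2*x)
P(b, V) = -b
J(A, h) = (10 + h)/(-6 + A) (J(A, h) = (h + (6 + 2*2))/(A - 1*6) = (h + (6 + 4))/(A - 6) = (h + 10)/(-6 + A) = (10 + h)/(-6 + A))
(-3 + 0*J(2, C))² = (-3 + 0*((10 + 0)/(-6 + 2)))² = (-3 + 0*(10/(-4)))² = (-3 + 0*(-¼*10))² = (-3 + 0*(-5/2))² = (-3 + 0)² = (-3)² = 9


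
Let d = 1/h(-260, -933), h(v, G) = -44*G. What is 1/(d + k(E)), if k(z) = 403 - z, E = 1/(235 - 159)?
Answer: 194997/78581230 ≈ 0.0024815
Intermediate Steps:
d = 1/41052 (d = 1/(-44*(-933)) = 1/41052 ≈ 2.4359e-5)
E = 1/76 ≈ 0.013158
1/(d + k(E)) = 1/(1/41052 + (403 - 1*1/76)) = 1/(1/41052 + (403 - 1/76)) = 1/(1/41052 + 30627/76) = 1/(78581230/194997) = 194997/78581230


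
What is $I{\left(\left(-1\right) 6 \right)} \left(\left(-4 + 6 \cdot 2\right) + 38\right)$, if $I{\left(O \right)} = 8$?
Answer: $368$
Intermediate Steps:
$I{\left(\left(-1\right) 6 \right)} \left(\left(-4 + 6 \cdot 2\right) + 38\right) = 8 \left(\left(-4 + 6 \cdot 2\right) + 38\right) = 8 \left(\left(-4 + 12\right) + 38\right) = 8 \left(8 + 38\right) = 8 \cdot 46 = 368$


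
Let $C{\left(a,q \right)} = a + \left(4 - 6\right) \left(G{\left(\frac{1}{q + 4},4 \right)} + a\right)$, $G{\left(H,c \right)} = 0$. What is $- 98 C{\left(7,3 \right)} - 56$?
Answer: $630$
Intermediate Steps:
$C{\left(a,q \right)} = - a$ ($C{\left(a,q \right)} = a + \left(4 - 6\right) \left(0 + a\right) = a - 2 a = - a$)
$- 98 C{\left(7,3 \right)} - 56 = - 98 \left(\left(-1\right) 7\right) - 56 = \left(-98\right) \left(-7\right) - 56 = 686 - 56 = 630$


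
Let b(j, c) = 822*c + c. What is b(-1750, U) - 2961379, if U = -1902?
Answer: -4526725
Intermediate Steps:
b(j, c) = 823*c
b(-1750, U) - 2961379 = 823*(-1902) - 2961379 = -1565346 - 2961379 = -4526725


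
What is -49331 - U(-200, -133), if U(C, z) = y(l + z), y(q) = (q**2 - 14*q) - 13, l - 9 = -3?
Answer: -67225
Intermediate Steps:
l = 6 (l = 9 - 3 = 6)
y(q) = -13 + q**2 - 14*q
U(C, z) = -97 + (6 + z)**2 - 14*z (U(C, z) = -13 + (6 + z)**2 - 14*(6 + z) = -13 + (6 + z)**2 + (-84 - 14*z) = -97 + (6 + z)**2 - 14*z)
-49331 - U(-200, -133) = -49331 - (-61 + (-133)**2 - 2*(-133)) = -49331 - (-61 + 17689 + 266) = -49331 - 1*17894 = -49331 - 17894 = -67225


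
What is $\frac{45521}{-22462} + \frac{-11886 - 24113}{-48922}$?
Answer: $- \frac{354592206}{274721491} \approx -1.2907$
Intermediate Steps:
$\frac{45521}{-22462} + \frac{-11886 - 24113}{-48922} = 45521 \left(- \frac{1}{22462}\right) - - \frac{35999}{48922} = - \frac{45521}{22462} + \frac{35999}{48922} = - \frac{354592206}{274721491}$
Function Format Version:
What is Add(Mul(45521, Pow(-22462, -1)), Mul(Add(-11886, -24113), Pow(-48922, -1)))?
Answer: Rational(-354592206, 274721491) ≈ -1.2907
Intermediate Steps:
Add(Mul(45521, Pow(-22462, -1)), Mul(Add(-11886, -24113), Pow(-48922, -1))) = Add(Mul(45521, Rational(-1, 22462)), Mul(-35999, Rational(-1, 48922))) = Add(Rational(-45521, 22462), Rational(35999, 48922)) = Rational(-354592206, 274721491)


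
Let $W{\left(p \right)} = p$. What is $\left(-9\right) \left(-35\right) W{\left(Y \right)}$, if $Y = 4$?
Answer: $1260$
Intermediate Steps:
$\left(-9\right) \left(-35\right) W{\left(Y \right)} = \left(-9\right) \left(-35\right) 4 = 315 \cdot 4 = 1260$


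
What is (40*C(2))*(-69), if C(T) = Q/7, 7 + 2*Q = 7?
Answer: 0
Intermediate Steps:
Q = 0 (Q = -7/2 + (½)*7 = -7/2 + 7/2 = 0)
C(T) = 0 (C(T) = 0/7 = 0*(⅐) = 0)
(40*C(2))*(-69) = (40*0)*(-69) = 0*(-69) = 0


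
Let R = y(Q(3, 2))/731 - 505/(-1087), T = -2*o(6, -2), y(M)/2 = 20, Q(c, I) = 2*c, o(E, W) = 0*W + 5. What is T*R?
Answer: -4126350/794597 ≈ -5.1930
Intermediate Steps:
o(E, W) = 5 (o(E, W) = 0 + 5 = 5)
y(M) = 40 (y(M) = 2*20 = 40)
T = -10 (T = -2*5 = -10)
R = 412635/794597 (R = 40/731 - 505/(-1087) = 40*(1/731) - 505*(-1/1087) = 40/731 + 505/1087 = 412635/794597 ≈ 0.51930)
T*R = -10*412635/794597 = -4126350/794597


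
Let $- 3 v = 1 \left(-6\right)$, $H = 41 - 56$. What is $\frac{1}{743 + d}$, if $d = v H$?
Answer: $\frac{1}{713} \approx 0.0014025$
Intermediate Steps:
$H = -15$ ($H = 41 - 56 = -15$)
$v = 2$ ($v = - \frac{1 \left(-6\right)}{3} = \left(- \frac{1}{3}\right) \left(-6\right) = 2$)
$d = -30$ ($d = 2 \left(-15\right) = -30$)
$\frac{1}{743 + d} = \frac{1}{743 - 30} = \frac{1}{713}$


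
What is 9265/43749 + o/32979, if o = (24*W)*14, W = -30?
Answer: -45146495/480932757 ≈ -0.093873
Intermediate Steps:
o = -10080 (o = (24*(-30))*14 = -720*14 = -10080)
9265/43749 + o/32979 = 9265/43749 - 10080/32979 = 9265*(1/43749) - 10080*1/32979 = 9265/43749 - 3360/10993 = -45146495/480932757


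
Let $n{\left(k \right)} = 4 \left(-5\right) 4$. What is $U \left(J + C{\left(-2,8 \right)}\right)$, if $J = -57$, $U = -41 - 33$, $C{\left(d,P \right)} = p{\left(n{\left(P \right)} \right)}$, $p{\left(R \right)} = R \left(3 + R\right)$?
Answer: $-451622$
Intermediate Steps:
$n{\left(k \right)} = -80$ ($n{\left(k \right)} = \left(-20\right) 4 = -80$)
$C{\left(d,P \right)} = 6160$ ($C{\left(d,P \right)} = - 80 \left(3 - 80\right) = \left(-80\right) \left(-77\right) = 6160$)
$U = -74$ ($U = -41 - 33 = -74$)
$U \left(J + C{\left(-2,8 \right)}\right) = - 74 \left(-57 + 6160\right) = \left(-74\right) 6103 = -451622$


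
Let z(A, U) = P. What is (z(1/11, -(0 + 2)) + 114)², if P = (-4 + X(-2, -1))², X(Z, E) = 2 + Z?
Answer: 16900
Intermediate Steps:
P = 16 (P = (-4 + (2 - 2))² = (-4 + 0)² = (-4)² = 16)
z(A, U) = 16
(z(1/11, -(0 + 2)) + 114)² = (16 + 114)² = 130² = 16900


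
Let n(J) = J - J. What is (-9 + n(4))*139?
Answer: -1251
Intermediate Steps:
n(J) = 0
(-9 + n(4))*139 = (-9 + 0)*139 = -9*139 = -1251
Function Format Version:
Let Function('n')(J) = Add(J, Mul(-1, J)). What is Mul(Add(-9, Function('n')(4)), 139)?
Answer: -1251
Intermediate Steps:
Function('n')(J) = 0
Mul(Add(-9, Function('n')(4)), 139) = Mul(Add(-9, 0), 139) = Mul(-9, 139) = -1251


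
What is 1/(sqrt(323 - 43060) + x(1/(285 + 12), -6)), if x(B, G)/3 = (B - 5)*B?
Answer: -43634052/36947694713689 - 864536409*I*sqrt(42737)/36947694713689 ≈ -1.181e-6 - 0.0048372*I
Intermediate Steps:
x(B, G) = 3*B*(-5 + B) (x(B, G) = 3*((B - 5)*B) = 3*((-5 + B)*B) = 3*(B*(-5 + B)) = 3*B*(-5 + B))
1/(sqrt(323 - 43060) + x(1/(285 + 12), -6)) = 1/(sqrt(323 - 43060) + 3*(-5 + 1/(285 + 12))/(285 + 12)) = 1/(sqrt(-42737) + 3*(-5 + 1/297)/297) = 1/(I*sqrt(42737) + 3*(1/297)*(-5 + 1/297)) = 1/(I*sqrt(42737) + 3*(1/297)*(-1484/297)) = 1/(I*sqrt(42737) - 1484/29403) = 1/(-1484/29403 + I*sqrt(42737))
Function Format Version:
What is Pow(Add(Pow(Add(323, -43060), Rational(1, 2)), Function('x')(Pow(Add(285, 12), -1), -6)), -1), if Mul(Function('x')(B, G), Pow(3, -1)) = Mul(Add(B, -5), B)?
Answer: Add(Rational(-43634052, 36947694713689), Mul(Rational(-864536409, 36947694713689), I, Pow(42737, Rational(1, 2)))) ≈ Add(-1.1810e-6, Mul(-0.0048372, I))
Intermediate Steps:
Function('x')(B, G) = Mul(3, B, Add(-5, B)) (Function('x')(B, G) = Mul(3, Mul(Add(B, -5), B)) = Mul(3, Mul(Add(-5, B), B)) = Mul(3, Mul(B, Add(-5, B))) = Mul(3, B, Add(-5, B)))
Pow(Add(Pow(Add(323, -43060), Rational(1, 2)), Function('x')(Pow(Add(285, 12), -1), -6)), -1) = Pow(Add(Pow(Add(323, -43060), Rational(1, 2)), Mul(3, Pow(Add(285, 12), -1), Add(-5, Pow(Add(285, 12), -1)))), -1) = Pow(Add(Pow(-42737, Rational(1, 2)), Mul(3, Pow(297, -1), Add(-5, Pow(297, -1)))), -1) = Pow(Add(Mul(I, Pow(42737, Rational(1, 2))), Mul(3, Rational(1, 297), Add(-5, Rational(1, 297)))), -1) = Pow(Add(Mul(I, Pow(42737, Rational(1, 2))), Mul(3, Rational(1, 297), Rational(-1484, 297))), -1) = Pow(Add(Mul(I, Pow(42737, Rational(1, 2))), Rational(-1484, 29403)), -1) = Pow(Add(Rational(-1484, 29403), Mul(I, Pow(42737, Rational(1, 2)))), -1)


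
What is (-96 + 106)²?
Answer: 100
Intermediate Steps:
(-96 + 106)² = 10² = 100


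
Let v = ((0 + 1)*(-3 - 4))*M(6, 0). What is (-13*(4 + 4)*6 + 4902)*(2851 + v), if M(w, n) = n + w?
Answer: 12016902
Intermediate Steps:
v = -42 (v = ((0 + 1)*(-3 - 4))*(0 + 6) = (1*(-7))*6 = -7*6 = -42)
(-13*(4 + 4)*6 + 4902)*(2851 + v) = (-13*(4 + 4)*6 + 4902)*(2851 - 42) = (-104*6 + 4902)*2809 = (-13*48 + 4902)*2809 = (-624 + 4902)*2809 = 4278*2809 = 12016902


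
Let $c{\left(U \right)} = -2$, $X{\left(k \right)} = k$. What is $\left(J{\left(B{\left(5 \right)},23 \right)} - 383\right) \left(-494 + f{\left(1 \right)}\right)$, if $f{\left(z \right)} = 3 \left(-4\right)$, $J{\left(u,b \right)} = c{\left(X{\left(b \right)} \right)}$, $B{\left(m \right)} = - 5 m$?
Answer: $194810$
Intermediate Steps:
$J{\left(u,b \right)} = -2$
$f{\left(z \right)} = -12$
$\left(J{\left(B{\left(5 \right)},23 \right)} - 383\right) \left(-494 + f{\left(1 \right)}\right) = \left(-2 - 383\right) \left(-494 - 12\right) = \left(-385\right) \left(-506\right) = 194810$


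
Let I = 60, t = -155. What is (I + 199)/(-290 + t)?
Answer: -259/445 ≈ -0.58202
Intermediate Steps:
(I + 199)/(-290 + t) = (60 + 199)/(-290 - 155) = 259/(-445) = 259*(-1/445) = -259/445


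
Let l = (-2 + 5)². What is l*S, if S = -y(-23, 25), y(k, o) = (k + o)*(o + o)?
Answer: -900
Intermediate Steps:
y(k, o) = 2*o*(k + o) (y(k, o) = (k + o)*(2*o) = 2*o*(k + o))
l = 9 (l = 3² = 9)
S = -100 (S = -2*25*(-23 + 25) = -2*25*2 = -1*100 = -100)
l*S = 9*(-100) = -900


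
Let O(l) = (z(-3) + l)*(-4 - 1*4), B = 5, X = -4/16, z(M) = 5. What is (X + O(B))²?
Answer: 103041/16 ≈ 6440.1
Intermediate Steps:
X = -¼ (X = -4*1/16 = -¼ ≈ -0.25000)
O(l) = -40 - 8*l (O(l) = (5 + l)*(-4 - 1*4) = (5 + l)*(-4 - 4) = (5 + l)*(-8) = -40 - 8*l)
(X + O(B))² = (-¼ + (-40 - 8*5))² = (-¼ + (-40 - 40))² = (-¼ - 80)² = (-321/4)² = 103041/16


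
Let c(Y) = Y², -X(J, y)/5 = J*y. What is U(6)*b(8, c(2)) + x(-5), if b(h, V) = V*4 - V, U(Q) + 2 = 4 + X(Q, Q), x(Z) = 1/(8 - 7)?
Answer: -2135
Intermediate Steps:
x(Z) = 1 (x(Z) = 1/1 = 1)
X(J, y) = -5*J*y
U(Q) = 2 - 5*Q² (U(Q) = -2 + (4 - 5*Q*Q) = -2 + (4 - 5*Q²) = 2 - 5*Q²)
b(h, V) = 3*V (b(h, V) = 4*V - V = 3*V)
U(6)*b(8, c(2)) + x(-5) = (2 - 5*6²)*(3*2²) + 1 = (2 - 5*36)*(3*4) + 1 = (2 - 180)*12 + 1 = -178*12 + 1 = -2136 + 1 = -2135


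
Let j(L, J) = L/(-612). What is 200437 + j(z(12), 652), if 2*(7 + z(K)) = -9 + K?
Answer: 245334899/1224 ≈ 2.0044e+5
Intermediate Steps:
z(K) = -23/2 + K/2 (z(K) = -7 + (-9 + K)/2 = -7 + (-9/2 + K/2) = -23/2 + K/2)
j(L, J) = -L/612 (j(L, J) = L*(-1/612) = -L/612)
200437 + j(z(12), 652) = 200437 - (-23/2 + (1/2)*12)/612 = 200437 - (-23/2 + 6)/612 = 200437 - 1/612*(-11/2) = 200437 + 11/1224 = 245334899/1224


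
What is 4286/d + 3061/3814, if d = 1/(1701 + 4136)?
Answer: 95416298009/3814 ≈ 2.5017e+7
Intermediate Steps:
d = 1/5837 ≈ 0.00017132
4286/d + 3061/3814 = 4286/(1/5837) + 3061/3814 = 4286*5837 + 3061*(1/3814) = 25017382 + 3061/3814 = 95416298009/3814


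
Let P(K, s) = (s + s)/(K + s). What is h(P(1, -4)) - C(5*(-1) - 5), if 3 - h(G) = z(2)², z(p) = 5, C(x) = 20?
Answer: -42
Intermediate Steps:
P(K, s) = 2*s/(K + s) (P(K, s) = (2*s)/(K + s) = 2*s/(K + s))
h(G) = -22 (h(G) = 3 - 1*5² = 3 - 1*25 = 3 - 25 = -22)
h(P(1, -4)) - C(5*(-1) - 5) = -22 - 1*20 = -22 - 20 = -42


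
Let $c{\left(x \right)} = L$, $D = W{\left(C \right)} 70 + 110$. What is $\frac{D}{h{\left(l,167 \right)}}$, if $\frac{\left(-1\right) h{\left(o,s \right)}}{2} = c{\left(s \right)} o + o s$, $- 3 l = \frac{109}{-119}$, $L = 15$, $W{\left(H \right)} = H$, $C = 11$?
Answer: $- \frac{11220}{1417} \approx -7.9181$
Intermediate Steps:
$D = 880$ ($D = 11 \cdot 70 + 110 = 770 + 110 = 880$)
$l = \frac{109}{357}$ ($l = - \frac{109 \frac{1}{-119}}{3} = - \frac{109 \left(- \frac{1}{119}\right)}{3} = \left(- \frac{1}{3}\right) \left(- \frac{109}{119}\right) = \frac{109}{357} \approx 0.30532$)
$c{\left(x \right)} = 15$
$h{\left(o,s \right)} = - 30 o - 2 o s$ ($h{\left(o,s \right)} = - 2 \left(15 o + o s\right) = - 30 o - 2 o s$)
$\frac{D}{h{\left(l,167 \right)}} = \frac{880}{\left(-2\right) \frac{109}{357} \left(15 + 167\right)} = \frac{880}{\left(-2\right) \frac{109}{357} \cdot 182} = \frac{880}{- \frac{5668}{51}} = 880 \left(- \frac{51}{5668}\right) = - \frac{11220}{1417}$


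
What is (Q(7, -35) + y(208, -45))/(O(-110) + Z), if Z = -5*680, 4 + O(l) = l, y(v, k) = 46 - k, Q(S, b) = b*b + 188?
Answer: -752/1757 ≈ -0.42800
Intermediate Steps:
Q(S, b) = 188 + b² (Q(S, b) = b² + 188 = 188 + b²)
O(l) = -4 + l
Z = -3400
(Q(7, -35) + y(208, -45))/(O(-110) + Z) = ((188 + (-35)²) + (46 - 1*(-45)))/((-4 - 110) - 3400) = ((188 + 1225) + (46 + 45))/(-114 - 3400) = (1413 + 91)/(-3514) = 1504*(-1/3514) = -752/1757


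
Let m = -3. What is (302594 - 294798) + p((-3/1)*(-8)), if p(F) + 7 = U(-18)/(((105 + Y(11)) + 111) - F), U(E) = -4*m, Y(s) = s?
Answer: 1581179/203 ≈ 7789.1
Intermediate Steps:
U(E) = 12 (U(E) = -4*(-3) = 12)
p(F) = -7 + 12/(227 - F) (p(F) = -7 + 12/(((105 + 11) + 111) - F) = -7 + 12/((116 + 111) - F) = -7 + 12/(227 - F))
(302594 - 294798) + p((-3/1)*(-8)) = (302594 - 294798) + (-1577 + 7*((-3/1)*(-8)))/(227 - -3/1*(-8)) = 7796 + (-1577 + 7*((1*(-3))*(-8)))/(227 - 1*(-3)*(-8)) = 7796 + (-1577 + 7*(-3*(-8)))/(227 - (-3)*(-8)) = 7796 + (-1577 + 7*24)/(227 - 1*24) = 7796 + (-1577 + 168)/(227 - 24) = 7796 - 1409/203 = 1581179/203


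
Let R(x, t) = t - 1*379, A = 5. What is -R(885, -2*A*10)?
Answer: 479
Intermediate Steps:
R(x, t) = -379 + t (R(x, t) = t - 379 = -379 + t)
-R(885, -2*A*10) = -(-379 - 2*5*10) = -(-379 - 10*10) = -(-379 - 100) = -1*(-479) = 479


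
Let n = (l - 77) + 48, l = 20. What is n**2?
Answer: 81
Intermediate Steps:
n = -9 (n = (20 - 77) + 48 = -57 + 48 = -9)
n**2 = (-9)**2 = 81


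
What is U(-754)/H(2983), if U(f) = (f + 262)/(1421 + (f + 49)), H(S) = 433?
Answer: -123/77507 ≈ -0.0015870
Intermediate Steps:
U(f) = (262 + f)/(1470 + f) (U(f) = (262 + f)/(1421 + (49 + f)) = (262 + f)/(1470 + f))
U(-754)/H(2983) = ((262 - 754)/(1470 - 754))/433 = (-492/716)*(1/433) = ((1/716)*(-492))*(1/433) = -123/179*1/433 = -123/77507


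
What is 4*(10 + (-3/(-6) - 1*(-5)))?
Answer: 62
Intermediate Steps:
4*(10 + (-3/(-6) - 1*(-5))) = 4*(10 + (-3*(-1/6) + 5)) = 4*(10 + (1/2 + 5)) = 4*(10 + 11/2) = 4*(31/2) = 62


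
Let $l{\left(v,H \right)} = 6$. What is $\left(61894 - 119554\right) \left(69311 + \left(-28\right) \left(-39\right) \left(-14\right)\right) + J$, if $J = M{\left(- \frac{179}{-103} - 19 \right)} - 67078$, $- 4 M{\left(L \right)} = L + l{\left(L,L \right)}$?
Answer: $- \frac{320848425284}{103} \approx -3.115 \cdot 10^{9}$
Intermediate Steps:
$M{\left(L \right)} = - \frac{3}{2} - \frac{L}{4}$ ($M{\left(L \right)} = - \frac{L + 6}{4} = - \frac{6 + L}{4} = - \frac{3}{2} - \frac{L}{4}$)
$J = - \frac{6908744}{103}$ ($J = \left(- \frac{3}{2} - \frac{- \frac{179}{-103} - 19}{4}\right) - 67078 = \left(- \frac{3}{2} - \frac{\left(-179\right) \left(- \frac{1}{103}\right) - 19}{4}\right) - 67078 = \left(- \frac{3}{2} - \frac{\frac{179}{103} - 19}{4}\right) - 67078 = \left(- \frac{3}{2} - - \frac{889}{206}\right) - 67078 = \left(- \frac{3}{2} + \frac{889}{206}\right) - 67078 = \frac{290}{103} - 67078 = - \frac{6908744}{103} \approx -67075.0$)
$\left(61894 - 119554\right) \left(69311 + \left(-28\right) \left(-39\right) \left(-14\right)\right) + J = \left(61894 - 119554\right) \left(69311 + \left(-28\right) \left(-39\right) \left(-14\right)\right) - \frac{6908744}{103} = - 57660 \left(69311 + 1092 \left(-14\right)\right) - \frac{6908744}{103} = - 57660 \left(69311 - 15288\right) - \frac{6908744}{103} = \left(-57660\right) 54023 - \frac{6908744}{103} = -3114966180 - \frac{6908744}{103} = - \frac{320848425284}{103}$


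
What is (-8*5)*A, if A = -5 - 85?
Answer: 3600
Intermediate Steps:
A = -90
(-8*5)*A = -8*5*(-90) = -40*(-90) = 3600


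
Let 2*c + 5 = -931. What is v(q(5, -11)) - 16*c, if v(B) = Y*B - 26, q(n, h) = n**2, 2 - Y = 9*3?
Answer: 6837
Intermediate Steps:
c = -468 (c = -5/2 + (1/2)*(-931) = -5/2 - 931/2 = -468)
Y = -25 (Y = 2 - 9*3 = 2 - 1*27 = 2 - 27 = -25)
v(B) = -26 - 25*B (v(B) = -25*B - 26 = -26 - 25*B)
v(q(5, -11)) - 16*c = (-26 - 25*5**2) - 16*(-468) = (-26 - 25*25) - 1*(-7488) = (-26 - 625) + 7488 = -651 + 7488 = 6837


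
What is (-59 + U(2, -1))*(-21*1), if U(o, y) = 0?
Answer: 1239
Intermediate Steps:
(-59 + U(2, -1))*(-21*1) = (-59 + 0)*(-21*1) = -59*(-21) = 1239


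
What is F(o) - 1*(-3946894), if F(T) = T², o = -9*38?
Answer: 4063858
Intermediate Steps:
o = -342
F(o) - 1*(-3946894) = (-342)² - 1*(-3946894) = 116964 + 3946894 = 4063858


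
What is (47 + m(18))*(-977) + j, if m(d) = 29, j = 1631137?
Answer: 1556885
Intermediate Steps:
(47 + m(18))*(-977) + j = (47 + 29)*(-977) + 1631137 = 76*(-977) + 1631137 = -74252 + 1631137 = 1556885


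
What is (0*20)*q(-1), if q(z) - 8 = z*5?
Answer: 0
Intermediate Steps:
q(z) = 8 + 5*z (q(z) = 8 + z*5 = 8 + 5*z)
(0*20)*q(-1) = (0*20)*(8 + 5*(-1)) = 0*(8 - 5) = 0*3 = 0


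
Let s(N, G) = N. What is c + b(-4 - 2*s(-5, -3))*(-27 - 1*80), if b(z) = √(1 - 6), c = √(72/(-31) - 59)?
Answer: I*(√58931 - 3317*√5)/31 ≈ -231.43*I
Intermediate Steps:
c = I*√58931/31 (c = √(72*(-1/31) - 59) = √(-72/31 - 59) = √(-1901/31) = I*√58931/31 ≈ 7.8309*I)
b(z) = I*√5 (b(z) = √(-5) = I*√5)
c + b(-4 - 2*s(-5, -3))*(-27 - 1*80) = I*√58931/31 + (I*√5)*(-27 - 1*80) = I*√58931/31 + (I*√5)*(-27 - 80) = I*√58931/31 + (I*√5)*(-107) = I*√58931/31 - 107*I*√5 = -107*I*√5 + I*√58931/31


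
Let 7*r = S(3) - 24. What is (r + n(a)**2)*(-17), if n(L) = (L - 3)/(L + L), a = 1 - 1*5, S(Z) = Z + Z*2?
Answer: 10489/448 ≈ 23.413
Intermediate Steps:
S(Z) = 3*Z (S(Z) = Z + 2*Z = 3*Z)
a = -4 (a = 1 - 5 = -4)
n(L) = (-3 + L)/(2*L) (n(L) = (-3 + L)/((2*L)) = (-3 + L)*(1/(2*L)) = (-3 + L)/(2*L))
r = -15/7 (r = (3*3 - 24)/7 = (9 - 24)/7 = (1/7)*(-15) = -15/7 ≈ -2.1429)
(r + n(a)**2)*(-17) = (-15/7 + ((1/2)*(-3 - 4)/(-4))**2)*(-17) = (-15/7 + ((1/2)*(-1/4)*(-7))**2)*(-17) = (-15/7 + (7/8)**2)*(-17) = (-15/7 + 49/64)*(-17) = -617/448*(-17) = 10489/448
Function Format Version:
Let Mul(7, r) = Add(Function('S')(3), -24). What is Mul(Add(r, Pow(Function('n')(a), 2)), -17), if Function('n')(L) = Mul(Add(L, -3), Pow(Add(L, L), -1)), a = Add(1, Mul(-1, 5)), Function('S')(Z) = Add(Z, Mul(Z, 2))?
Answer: Rational(10489, 448) ≈ 23.413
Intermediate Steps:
Function('S')(Z) = Mul(3, Z) (Function('S')(Z) = Add(Z, Mul(2, Z)) = Mul(3, Z))
a = -4 (a = Add(1, -5) = -4)
Function('n')(L) = Mul(Rational(1, 2), Pow(L, -1), Add(-3, L)) (Function('n')(L) = Mul(Add(-3, L), Pow(Mul(2, L), -1)) = Mul(Add(-3, L), Mul(Rational(1, 2), Pow(L, -1))) = Mul(Rational(1, 2), Pow(L, -1), Add(-3, L)))
r = Rational(-15, 7) (r = Mul(Rational(1, 7), Add(Mul(3, 3), -24)) = Mul(Rational(1, 7), Add(9, -24)) = Mul(Rational(1, 7), -15) = Rational(-15, 7) ≈ -2.1429)
Mul(Add(r, Pow(Function('n')(a), 2)), -17) = Mul(Add(Rational(-15, 7), Pow(Mul(Rational(1, 2), Pow(-4, -1), Add(-3, -4)), 2)), -17) = Mul(Add(Rational(-15, 7), Pow(Mul(Rational(1, 2), Rational(-1, 4), -7), 2)), -17) = Mul(Add(Rational(-15, 7), Pow(Rational(7, 8), 2)), -17) = Mul(Add(Rational(-15, 7), Rational(49, 64)), -17) = Mul(Rational(-617, 448), -17) = Rational(10489, 448)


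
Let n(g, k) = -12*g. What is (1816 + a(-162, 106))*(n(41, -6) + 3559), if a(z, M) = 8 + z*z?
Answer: 86084556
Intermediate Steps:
a(z, M) = 8 + z²
(1816 + a(-162, 106))*(n(41, -6) + 3559) = (1816 + (8 + (-162)²))*(-12*41 + 3559) = (1816 + (8 + 26244))*(-492 + 3559) = (1816 + 26252)*3067 = 28068*3067 = 86084556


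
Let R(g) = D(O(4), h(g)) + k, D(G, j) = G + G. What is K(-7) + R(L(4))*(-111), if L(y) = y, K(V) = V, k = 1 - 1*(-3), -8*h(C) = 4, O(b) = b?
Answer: -1339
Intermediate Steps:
h(C) = -½ (h(C) = -⅛*4 = -½)
k = 4 (k = 1 + 3 = 4)
D(G, j) = 2*G
R(g) = 12 (R(g) = 2*4 + 4 = 8 + 4 = 12)
K(-7) + R(L(4))*(-111) = -7 + 12*(-111) = -7 - 1332 = -1339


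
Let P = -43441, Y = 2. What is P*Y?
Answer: -86882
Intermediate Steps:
P*Y = -43441*2 = -86882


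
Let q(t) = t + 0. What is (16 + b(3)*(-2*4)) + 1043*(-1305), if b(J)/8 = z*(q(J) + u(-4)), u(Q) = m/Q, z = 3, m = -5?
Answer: -1361915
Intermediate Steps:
u(Q) = -5/Q
q(t) = t
b(J) = 30 + 24*J (b(J) = 8*(3*(J - 5/(-4))) = 8*(3*(J - 5*(-¼))) = 8*(3*(J + 5/4)) = 8*(3*(5/4 + J)) = 8*(15/4 + 3*J) = 30 + 24*J)
(16 + b(3)*(-2*4)) + 1043*(-1305) = (16 + (30 + 24*3)*(-2*4)) + 1043*(-1305) = (16 + (30 + 72)*(-8)) - 1361115 = (16 + 102*(-8)) - 1361115 = (16 - 816) - 1361115 = -800 - 1361115 = -1361915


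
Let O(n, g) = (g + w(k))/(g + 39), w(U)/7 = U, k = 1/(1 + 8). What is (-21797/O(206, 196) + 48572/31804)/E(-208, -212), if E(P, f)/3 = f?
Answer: 91631200663/2238914139 ≈ 40.927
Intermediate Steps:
E(P, f) = 3*f
k = ⅑ (k = 1/9 = ⅑ ≈ 0.11111)
w(U) = 7*U
O(n, g) = (7/9 + g)/(39 + g) (O(n, g) = (g + 7*(⅑))/(g + 39) = (g + 7/9)/(39 + g) = (7/9 + g)/(39 + g))
(-21797/O(206, 196) + 48572/31804)/E(-208, -212) = (-21797*(39 + 196)/(7/9 + 196) + 48572/31804)/((3*(-212))) = (-21797/((1771/9)/235) + 48572*(1/31804))/(-636) = (-21797/((1/235)*(1771/9)) + 12143/7951)*(-1/636) = (-21797/1771/2115 + 12143/7951)*(-1/636) = (-21797*2115/1771 + 12143/7951)*(-1/636) = (-46100655/1771 + 12143/7951)*(-1/636) = -366524802652/14081221*(-1/636) = 91631200663/2238914139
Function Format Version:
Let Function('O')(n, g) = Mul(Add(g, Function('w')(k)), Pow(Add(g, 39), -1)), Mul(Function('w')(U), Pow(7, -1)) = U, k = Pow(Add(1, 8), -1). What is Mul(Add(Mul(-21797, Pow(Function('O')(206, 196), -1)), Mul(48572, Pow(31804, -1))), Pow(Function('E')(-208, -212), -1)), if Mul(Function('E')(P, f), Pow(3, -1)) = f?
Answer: Rational(91631200663, 2238914139) ≈ 40.927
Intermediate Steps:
Function('E')(P, f) = Mul(3, f)
k = Rational(1, 9) (k = Pow(9, -1) = Rational(1, 9) ≈ 0.11111)
Function('w')(U) = Mul(7, U)
Function('O')(n, g) = Mul(Pow(Add(39, g), -1), Add(Rational(7, 9), g)) (Function('O')(n, g) = Mul(Add(g, Mul(7, Rational(1, 9))), Pow(Add(g, 39), -1)) = Mul(Add(g, Rational(7, 9)), Pow(Add(39, g), -1)) = Mul(Add(Rational(7, 9), g), Pow(Add(39, g), -1)) = Mul(Pow(Add(39, g), -1), Add(Rational(7, 9), g)))
Mul(Add(Mul(-21797, Pow(Function('O')(206, 196), -1)), Mul(48572, Pow(31804, -1))), Pow(Function('E')(-208, -212), -1)) = Mul(Add(Mul(-21797, Pow(Mul(Pow(Add(39, 196), -1), Add(Rational(7, 9), 196)), -1)), Mul(48572, Pow(31804, -1))), Pow(Mul(3, -212), -1)) = Mul(Add(Mul(-21797, Pow(Mul(Pow(235, -1), Rational(1771, 9)), -1)), Mul(48572, Rational(1, 31804))), Pow(-636, -1)) = Mul(Add(Mul(-21797, Pow(Mul(Rational(1, 235), Rational(1771, 9)), -1)), Rational(12143, 7951)), Rational(-1, 636)) = Mul(Add(Mul(-21797, Pow(Rational(1771, 2115), -1)), Rational(12143, 7951)), Rational(-1, 636)) = Mul(Add(Mul(-21797, Rational(2115, 1771)), Rational(12143, 7951)), Rational(-1, 636)) = Mul(Add(Rational(-46100655, 1771), Rational(12143, 7951)), Rational(-1, 636)) = Mul(Rational(-366524802652, 14081221), Rational(-1, 636)) = Rational(91631200663, 2238914139)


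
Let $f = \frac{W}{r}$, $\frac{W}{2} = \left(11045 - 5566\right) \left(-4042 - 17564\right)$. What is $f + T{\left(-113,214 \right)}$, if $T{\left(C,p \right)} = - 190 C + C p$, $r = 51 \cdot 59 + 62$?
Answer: $- \frac{245087100}{3071} \approx -79807.0$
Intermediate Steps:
$r = 3071$ ($r = 3009 + 62 = 3071$)
$W = -236758548$ ($W = 2 \left(11045 - 5566\right) \left(-4042 - 17564\right) = 2 \cdot 5479 \left(-21606\right) = 2 \left(-118379274\right) = -236758548$)
$f = - \frac{236758548}{3071} \approx -77095.0$
$f + T{\left(-113,214 \right)} = - \frac{236758548}{3071} - 113 \left(-190 + 214\right) = - \frac{236758548}{3071} - 2712 = - \frac{245087100}{3071}$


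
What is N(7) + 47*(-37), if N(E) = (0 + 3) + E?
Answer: -1729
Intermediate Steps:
N(E) = 3 + E
N(7) + 47*(-37) = (3 + 7) + 47*(-37) = 10 - 1739 = -1729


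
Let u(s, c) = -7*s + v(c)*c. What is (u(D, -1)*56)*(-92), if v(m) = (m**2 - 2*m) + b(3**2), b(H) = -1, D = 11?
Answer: 407008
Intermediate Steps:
v(m) = -1 + m**2 - 2*m (v(m) = (m**2 - 2*m) - 1 = -1 + m**2 - 2*m)
u(s, c) = -7*s + c*(-1 + c**2 - 2*c) (u(s, c) = -7*s + (-1 + c**2 - 2*c)*c = -7*s + c*(-1 + c**2 - 2*c))
(u(D, -1)*56)*(-92) = (((-1)**3 - 1*(-1) - 7*11 - 2*(-1)**2)*56)*(-92) = ((-1 + 1 - 77 - 2*1)*56)*(-92) = ((-1 + 1 - 77 - 2)*56)*(-92) = -79*56*(-92) = -4424*(-92) = 407008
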